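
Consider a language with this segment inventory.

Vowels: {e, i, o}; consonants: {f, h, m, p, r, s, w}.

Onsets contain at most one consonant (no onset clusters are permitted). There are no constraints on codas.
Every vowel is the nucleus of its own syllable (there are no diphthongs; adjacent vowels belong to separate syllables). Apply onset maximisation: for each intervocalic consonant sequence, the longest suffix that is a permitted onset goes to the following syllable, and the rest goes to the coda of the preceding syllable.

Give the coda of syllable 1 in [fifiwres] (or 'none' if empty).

Vowels present: i, i, e; each is a nucleus, giving 3 syllables.
σ1/σ2 boundary: /f/ → onset of the next syllable (single consonants are always licit onsets).
σ2/σ3 boundary: cluster /wr/ — the longest permitted-onset suffix is /r/; onset = /r/, preceding coda = /w/.
So the parse is fi.fiw.res.
Syllable 1 is /fi/: onset /f/, nucleus /i/, coda ∅.

none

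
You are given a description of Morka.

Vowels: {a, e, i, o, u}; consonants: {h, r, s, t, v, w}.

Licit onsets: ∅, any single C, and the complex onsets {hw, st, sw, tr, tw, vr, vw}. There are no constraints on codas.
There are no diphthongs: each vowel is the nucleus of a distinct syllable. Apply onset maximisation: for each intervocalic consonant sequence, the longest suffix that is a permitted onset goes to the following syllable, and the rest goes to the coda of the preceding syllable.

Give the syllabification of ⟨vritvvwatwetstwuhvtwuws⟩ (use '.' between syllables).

Nuclei (vowels): i, a, e, u, u → 5 syllables.
/i…a/ gap (V1→V2): /tvvw/; trying suffixes from longest down, /vw/ is the first permitted one, so coda /tv/ | onset /vw/.
/a…e/ gap (V2→V3): /tw/ — entire cluster is a permitted onset → onset /tw/, coda ∅.
/e…u/ gap (V3→V4): /tstw/; trying suffixes from longest down, /tw/ is the first permitted one, so coda /ts/ | onset /tw/.
/u…u/ gap (V4→V5): /hvtw/; trying suffixes from longest down, /tw/ is the first permitted one, so coda /hv/ | onset /tw/.

vritv.vwa.twets.twuhv.twuws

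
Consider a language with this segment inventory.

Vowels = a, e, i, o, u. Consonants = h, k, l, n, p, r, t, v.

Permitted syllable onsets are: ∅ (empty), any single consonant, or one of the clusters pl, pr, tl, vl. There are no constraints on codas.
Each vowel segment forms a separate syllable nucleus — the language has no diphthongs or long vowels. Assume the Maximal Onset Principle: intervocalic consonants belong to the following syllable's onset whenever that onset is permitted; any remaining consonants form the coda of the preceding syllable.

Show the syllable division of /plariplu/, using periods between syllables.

The vowels are a, i, u — 3 nuclei, so 3 syllables.
Between /a/ (V1) and /i/ (V2): /r/ → onset of the next syllable (single consonants are always licit onsets).
Between /i/ (V2) and /u/ (V3): /pl/ — entire cluster is a permitted onset → onset /pl/, coda ∅.

pla.ri.plu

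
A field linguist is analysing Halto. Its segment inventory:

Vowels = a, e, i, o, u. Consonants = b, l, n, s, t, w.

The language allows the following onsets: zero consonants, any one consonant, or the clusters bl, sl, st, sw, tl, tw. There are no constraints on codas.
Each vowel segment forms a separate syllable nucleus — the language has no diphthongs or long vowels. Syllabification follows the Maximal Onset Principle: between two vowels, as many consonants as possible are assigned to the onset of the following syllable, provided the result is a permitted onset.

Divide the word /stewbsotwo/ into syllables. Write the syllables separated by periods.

The vowels are e, o, o — 3 nuclei, so 3 syllables.
V1 /e/ – V2 /o/: /wbs/; trying suffixes from longest down, /s/ is the first permitted one, so coda /wb/ | onset /s/.
V2 /o/ – V3 /o/: /tw/ — entire cluster is a permitted onset → onset /tw/, coda ∅.

stewb.so.two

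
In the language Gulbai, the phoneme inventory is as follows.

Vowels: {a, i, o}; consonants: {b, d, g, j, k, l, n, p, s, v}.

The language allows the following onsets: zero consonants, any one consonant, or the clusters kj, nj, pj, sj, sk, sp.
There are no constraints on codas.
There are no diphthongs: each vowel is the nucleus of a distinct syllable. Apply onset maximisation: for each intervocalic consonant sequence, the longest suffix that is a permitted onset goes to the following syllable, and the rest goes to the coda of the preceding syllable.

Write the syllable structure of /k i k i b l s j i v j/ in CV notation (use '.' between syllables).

The vowels are i, i, i — 3 nuclei, so 3 syllables.
V1 /i/ – V2 /i/: /k/ is a single consonant, so it becomes the next onset.
V2 /i/ – V3 /i/: /blsj/; trying suffixes from longest down, /sj/ is the first permitted one, so coda /bl/ | onset /sj/.
So the parse is ki.kibl.sjivj.
Mapping each syllable to C/V: /ki/ → CV, /kibl/ → CVCC, /sjivj/ → CCVCC.

CV.CVCC.CCVCC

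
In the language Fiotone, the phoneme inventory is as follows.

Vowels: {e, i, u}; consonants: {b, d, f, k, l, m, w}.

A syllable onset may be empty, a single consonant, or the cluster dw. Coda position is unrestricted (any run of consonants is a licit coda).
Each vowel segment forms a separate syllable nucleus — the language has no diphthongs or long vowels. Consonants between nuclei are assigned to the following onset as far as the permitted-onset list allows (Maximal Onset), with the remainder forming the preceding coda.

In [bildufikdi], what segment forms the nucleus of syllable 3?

Nuclei (vowels): i, u, i, i → 4 syllables.
The third nucleus (vowel 3 from the left) is /i/.

i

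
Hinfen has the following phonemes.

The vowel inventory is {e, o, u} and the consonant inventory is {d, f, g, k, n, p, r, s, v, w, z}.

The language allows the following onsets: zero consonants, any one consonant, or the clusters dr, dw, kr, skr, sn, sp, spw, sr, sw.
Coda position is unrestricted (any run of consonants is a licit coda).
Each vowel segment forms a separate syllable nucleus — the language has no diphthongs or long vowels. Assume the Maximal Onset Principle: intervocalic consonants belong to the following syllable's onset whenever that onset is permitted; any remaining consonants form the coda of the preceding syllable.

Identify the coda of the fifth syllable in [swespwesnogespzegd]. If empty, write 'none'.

Vowels present: e, e, o, e, e; each is a nucleus, giving 5 syllables.
σ1/σ2 boundary: /spw/ is a licit onset in full, so it all attaches to the next syllable.
σ2/σ3 boundary: cluster /sn/ — /sn/ is itself a permitted onset, so the whole cluster goes right; preceding coda = ∅.
σ3/σ4 boundary: just /g/ — single C goes to the following onset.
σ4/σ5 boundary: /spz/ — longest licit onset from the right is /z/, leaving /sp/ as coda.
So the parse is swe.spwe.sno.gesp.zegd.
Syllable 5 is /zegd/: onset /z/, nucleus /e/, coda /gd/.

gd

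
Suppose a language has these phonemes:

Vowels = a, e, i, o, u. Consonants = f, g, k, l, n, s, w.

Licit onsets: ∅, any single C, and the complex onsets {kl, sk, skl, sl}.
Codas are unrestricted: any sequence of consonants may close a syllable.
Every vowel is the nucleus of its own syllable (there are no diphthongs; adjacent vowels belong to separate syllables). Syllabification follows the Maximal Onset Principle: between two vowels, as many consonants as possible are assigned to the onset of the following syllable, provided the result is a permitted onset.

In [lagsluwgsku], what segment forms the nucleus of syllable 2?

Nuclei (vowels): a, u, u → 3 syllables.
The second nucleus (vowel 2 from the left) is /u/.

u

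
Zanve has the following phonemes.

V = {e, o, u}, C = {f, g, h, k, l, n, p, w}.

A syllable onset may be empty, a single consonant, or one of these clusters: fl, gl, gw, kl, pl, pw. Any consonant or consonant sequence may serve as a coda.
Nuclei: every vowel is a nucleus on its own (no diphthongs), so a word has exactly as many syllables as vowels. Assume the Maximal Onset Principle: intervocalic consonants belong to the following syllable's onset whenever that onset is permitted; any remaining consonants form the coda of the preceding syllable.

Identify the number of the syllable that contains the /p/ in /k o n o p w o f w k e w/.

Vowels present: o, o, o, e; each is a nucleus, giving 4 syllables.
Between /o/ (V1) and /o/ (V2): /n/ → onset of the next syllable (single consonants are always licit onsets).
Between /o/ (V2) and /o/ (V3): /pw/ — entire cluster is a permitted onset → onset /pw/, coda ∅.
Between /o/ (V3) and /e/ (V4): /fwk/ splits as /fw/ + /k/ (/k/ is the longest suffix that is a licit onset).
So the parse is ko.no.pwofw.kew.
The /p/ is in the onset of syllable 3 (/pwofw/).

3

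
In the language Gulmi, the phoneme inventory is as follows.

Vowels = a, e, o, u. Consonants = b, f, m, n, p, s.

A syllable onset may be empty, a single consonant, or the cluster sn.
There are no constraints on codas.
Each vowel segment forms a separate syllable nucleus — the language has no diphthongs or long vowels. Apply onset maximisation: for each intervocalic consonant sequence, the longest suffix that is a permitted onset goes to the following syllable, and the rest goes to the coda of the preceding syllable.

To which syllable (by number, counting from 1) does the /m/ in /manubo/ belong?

Nuclei (vowels): a, u, o → 3 syllables.
V1 /a/ – V2 /u/: /n/ → onset of the next syllable (single consonants are always licit onsets).
V2 /u/ – V3 /o/: just /b/ — single C goes to the following onset.
Syllabification: ma.nu.bo.
The /m/ is in the onset of syllable 1 (/ma/).

1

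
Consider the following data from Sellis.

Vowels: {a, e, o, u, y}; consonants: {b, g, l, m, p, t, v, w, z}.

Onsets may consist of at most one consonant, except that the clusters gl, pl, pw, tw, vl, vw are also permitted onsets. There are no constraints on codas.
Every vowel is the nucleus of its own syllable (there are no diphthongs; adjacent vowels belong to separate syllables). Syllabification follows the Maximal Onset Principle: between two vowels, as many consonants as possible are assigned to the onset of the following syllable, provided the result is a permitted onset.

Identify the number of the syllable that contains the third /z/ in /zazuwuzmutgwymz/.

The vowels are a, u, u, u, y — 5 nuclei, so 5 syllables.
σ1/σ2 boundary: /z/ → onset of the next syllable (single consonants are always licit onsets).
σ2/σ3 boundary: just /w/ — single C goes to the following onset.
σ3/σ4 boundary: cluster /zm/ — the longest permitted-onset suffix is /m/; onset = /m/, preceding coda = /z/.
σ4/σ5 boundary: cluster /tgw/ — the longest permitted-onset suffix is /w/; onset = /w/, preceding coda = /tg/.
So the parse is za.zu.wuz.mutg.wymz.
The third /z/ is in the coda of syllable 3 (/wuz/).

3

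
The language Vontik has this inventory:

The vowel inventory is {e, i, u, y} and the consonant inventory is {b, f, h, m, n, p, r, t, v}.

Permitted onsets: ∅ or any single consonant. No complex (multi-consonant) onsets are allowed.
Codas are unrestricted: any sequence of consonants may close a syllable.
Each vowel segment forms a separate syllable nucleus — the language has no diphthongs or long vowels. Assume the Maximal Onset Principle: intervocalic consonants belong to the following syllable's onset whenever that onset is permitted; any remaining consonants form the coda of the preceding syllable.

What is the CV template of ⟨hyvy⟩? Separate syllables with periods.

Nuclei (vowels): y, y → 2 syllables.
σ1/σ2 boundary: /v/ is a single consonant, so it becomes the next onset.
Result: hy.vy.
Mapping each syllable to C/V: /hy/ → CV, /vy/ → CV.

CV.CV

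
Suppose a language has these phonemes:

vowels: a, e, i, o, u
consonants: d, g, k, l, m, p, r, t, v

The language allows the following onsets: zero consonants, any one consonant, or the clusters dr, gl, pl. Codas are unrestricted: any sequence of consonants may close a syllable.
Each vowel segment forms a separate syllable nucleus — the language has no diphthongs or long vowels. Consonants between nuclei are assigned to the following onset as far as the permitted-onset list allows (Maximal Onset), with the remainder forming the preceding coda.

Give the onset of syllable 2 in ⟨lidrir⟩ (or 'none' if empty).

Vowels present: i, i; each is a nucleus, giving 2 syllables.
/i…i/ gap (V1→V2): /dr/ is a licit onset in full, so it all attaches to the next syllable.
Result: li.drir.
Syllable 2 is /drir/: onset /dr/, nucleus /i/, coda /r/.

dr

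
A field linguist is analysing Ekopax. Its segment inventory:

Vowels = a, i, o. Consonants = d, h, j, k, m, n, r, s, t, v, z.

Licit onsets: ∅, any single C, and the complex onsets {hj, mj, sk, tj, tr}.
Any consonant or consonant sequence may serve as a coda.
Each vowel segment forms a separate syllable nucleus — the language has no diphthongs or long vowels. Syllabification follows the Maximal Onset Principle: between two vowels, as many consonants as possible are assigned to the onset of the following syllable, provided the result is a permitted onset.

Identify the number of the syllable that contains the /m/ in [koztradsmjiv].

Nuclei (vowels): o, a, i → 3 syllables.
/o…a/ gap (V1→V2): /ztr/ — longest licit onset from the right is /tr/, leaving /z/ as coda.
/a…i/ gap (V2→V3): /dsmj/ splits as /ds/ + /mj/ (/mj/ is the longest suffix that is a licit onset).
So the parse is koz.trads.mjiv.
The /m/ is in the onset of syllable 3 (/mjiv/).

3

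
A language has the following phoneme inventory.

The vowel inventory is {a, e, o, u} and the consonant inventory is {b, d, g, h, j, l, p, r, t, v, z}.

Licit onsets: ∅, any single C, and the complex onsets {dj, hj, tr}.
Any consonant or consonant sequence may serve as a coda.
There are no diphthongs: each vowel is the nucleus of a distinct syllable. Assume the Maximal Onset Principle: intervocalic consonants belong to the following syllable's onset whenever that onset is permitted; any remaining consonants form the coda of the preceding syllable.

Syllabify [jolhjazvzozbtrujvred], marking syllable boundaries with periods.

The vowels are o, a, o, u, e — 5 nuclei, so 5 syllables.
Between /o/ (V1) and /a/ (V2): /lhj/ — longest licit onset from the right is /hj/, leaving /l/ as coda.
Between /a/ (V2) and /o/ (V3): /zvz/ — longest licit onset from the right is /z/, leaving /zv/ as coda.
Between /o/ (V3) and /u/ (V4): cluster /zbtr/ — the longest permitted-onset suffix is /tr/; onset = /tr/, preceding coda = /zb/.
Between /u/ (V4) and /e/ (V5): cluster /jvr/ — the longest permitted-onset suffix is /r/; onset = /r/, preceding coda = /jv/.

jol.hjazv.zozb.trujv.red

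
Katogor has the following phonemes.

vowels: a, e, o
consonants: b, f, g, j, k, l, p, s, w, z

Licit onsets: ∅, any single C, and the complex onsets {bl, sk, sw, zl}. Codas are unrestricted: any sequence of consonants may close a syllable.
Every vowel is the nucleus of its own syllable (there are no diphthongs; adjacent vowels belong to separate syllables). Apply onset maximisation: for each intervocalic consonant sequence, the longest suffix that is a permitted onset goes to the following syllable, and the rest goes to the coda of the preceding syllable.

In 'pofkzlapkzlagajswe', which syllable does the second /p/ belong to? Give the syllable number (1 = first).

2

Nuclei (vowels): o, a, a, a, e → 5 syllables.
σ1/σ2 boundary: /fkzl/ splits as /fk/ + /zl/ (/zl/ is the longest suffix that is a licit onset).
σ2/σ3 boundary: cluster /pkzl/ — the longest permitted-onset suffix is /zl/; onset = /zl/, preceding coda = /pk/.
σ3/σ4 boundary: /g/ is a single consonant, so it becomes the next onset.
σ4/σ5 boundary: /jsw/ splits as /j/ + /sw/ (/sw/ is the longest suffix that is a licit onset).
So the parse is pofk.zlapk.zla.gaj.swe.
The second /p/ is in the coda of syllable 2 (/zlapk/).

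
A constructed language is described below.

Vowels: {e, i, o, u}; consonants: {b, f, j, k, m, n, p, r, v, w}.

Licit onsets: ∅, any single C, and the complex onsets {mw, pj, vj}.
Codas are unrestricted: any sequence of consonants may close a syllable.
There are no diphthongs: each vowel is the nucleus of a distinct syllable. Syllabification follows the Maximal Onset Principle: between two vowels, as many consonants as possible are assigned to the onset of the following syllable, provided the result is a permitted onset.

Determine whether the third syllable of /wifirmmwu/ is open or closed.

Vowels present: i, i, u; each is a nucleus, giving 3 syllables.
V1 /i/ – V2 /i/: /f/ is a single consonant, so it becomes the next onset.
V2 /i/ – V3 /u/: /rmmw/ splits as /rm/ + /mw/ (/mw/ is the longest suffix that is a licit onset).
So the parse is wi.firm.mwu.
Syllable 3 is /mwu/; it ends in its nucleus with no coda, so it is open.

open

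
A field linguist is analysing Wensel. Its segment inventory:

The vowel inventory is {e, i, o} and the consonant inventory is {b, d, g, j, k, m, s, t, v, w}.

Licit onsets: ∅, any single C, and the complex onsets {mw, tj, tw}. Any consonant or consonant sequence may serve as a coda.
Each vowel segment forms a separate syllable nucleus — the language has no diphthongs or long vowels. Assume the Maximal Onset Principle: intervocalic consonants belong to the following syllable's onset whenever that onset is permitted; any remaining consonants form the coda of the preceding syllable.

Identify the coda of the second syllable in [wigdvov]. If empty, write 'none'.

v

Vowels present: i, o; each is a nucleus, giving 2 syllables.
σ1/σ2 boundary: /gdv/ splits as /gd/ + /v/ (/v/ is the longest suffix that is a licit onset).
Putting it together: wigd.vov.
Syllable 2 is /vov/: onset /v/, nucleus /o/, coda /v/.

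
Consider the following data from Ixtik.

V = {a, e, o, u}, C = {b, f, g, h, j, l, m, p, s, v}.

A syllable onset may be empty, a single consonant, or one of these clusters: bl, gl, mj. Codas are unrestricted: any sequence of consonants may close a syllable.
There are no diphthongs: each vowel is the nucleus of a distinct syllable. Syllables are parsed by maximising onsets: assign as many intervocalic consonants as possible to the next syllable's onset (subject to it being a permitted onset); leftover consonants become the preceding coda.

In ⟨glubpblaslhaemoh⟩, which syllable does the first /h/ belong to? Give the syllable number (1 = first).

Nuclei (vowels): u, a, a, e, o → 5 syllables.
σ1/σ2 boundary: /bpbl/ splits as /bp/ + /bl/ (/bl/ is the longest suffix that is a licit onset).
σ2/σ3 boundary: /slh/ splits as /sl/ + /h/ (/h/ is the longest suffix that is a licit onset).
σ3/σ4 boundary: hiatus — the boundary sits between the two vowels.
σ4/σ5 boundary: /m/ is a single consonant, so it becomes the next onset.
Putting it together: glubp.blasl.ha.e.moh.
The first /h/ is in the onset of syllable 3 (/ha/).

3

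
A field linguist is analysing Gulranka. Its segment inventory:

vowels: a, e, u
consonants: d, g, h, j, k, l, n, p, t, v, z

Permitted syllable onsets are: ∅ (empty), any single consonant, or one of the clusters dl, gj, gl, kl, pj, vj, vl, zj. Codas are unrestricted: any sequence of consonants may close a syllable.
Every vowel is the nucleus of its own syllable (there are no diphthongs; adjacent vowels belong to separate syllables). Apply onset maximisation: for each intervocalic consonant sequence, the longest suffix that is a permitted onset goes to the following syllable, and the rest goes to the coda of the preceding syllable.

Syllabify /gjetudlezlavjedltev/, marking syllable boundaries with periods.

The vowels are e, u, e, a, e, e — 6 nuclei, so 6 syllables.
Between /e/ (V1) and /u/ (V2): /t/ is a single consonant, so it becomes the next onset.
Between /u/ (V2) and /e/ (V3): cluster /dl/ — /dl/ is itself a permitted onset, so the whole cluster goes right; preceding coda = ∅.
Between /e/ (V3) and /a/ (V4): /zl/ — longest licit onset from the right is /l/, leaving /z/ as coda.
Between /a/ (V4) and /e/ (V5): /vj/ is a licit onset in full, so it all attaches to the next syllable.
Between /e/ (V5) and /e/ (V6): cluster /dlt/ — the longest permitted-onset suffix is /t/; onset = /t/, preceding coda = /dl/.

gje.tu.dlez.la.vjedl.tev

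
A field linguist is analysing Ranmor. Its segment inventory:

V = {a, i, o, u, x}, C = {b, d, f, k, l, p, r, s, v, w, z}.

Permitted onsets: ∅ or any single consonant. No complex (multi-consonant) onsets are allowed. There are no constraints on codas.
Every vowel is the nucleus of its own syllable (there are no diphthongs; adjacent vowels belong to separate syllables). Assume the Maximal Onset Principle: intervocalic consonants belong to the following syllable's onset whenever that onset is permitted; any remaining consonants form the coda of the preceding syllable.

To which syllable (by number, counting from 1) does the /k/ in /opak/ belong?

2

Nuclei (vowels): o, a → 2 syllables.
σ1/σ2 boundary: just /p/ — single C goes to the following onset.
So the parse is o.pak.
The /k/ is in the coda of syllable 2 (/pak/).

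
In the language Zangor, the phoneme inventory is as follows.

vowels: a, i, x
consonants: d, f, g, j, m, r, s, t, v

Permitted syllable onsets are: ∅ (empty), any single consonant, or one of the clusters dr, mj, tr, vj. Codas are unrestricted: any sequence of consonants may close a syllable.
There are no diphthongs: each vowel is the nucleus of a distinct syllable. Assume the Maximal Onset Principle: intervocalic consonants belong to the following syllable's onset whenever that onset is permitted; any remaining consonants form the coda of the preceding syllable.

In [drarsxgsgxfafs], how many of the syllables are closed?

3

Nuclei (vowels): a, x, x, a → 4 syllables.
/a…x/ gap (V1→V2): cluster /rs/ — the longest permitted-onset suffix is /s/; onset = /s/, preceding coda = /r/.
/x…x/ gap (V2→V3): /gsg/; trying suffixes from longest down, /g/ is the first permitted one, so coda /gs/ | onset /g/.
/x…a/ gap (V3→V4): /f/ is a single consonant, so it becomes the next onset.
Syllabification: drar.sxgs.gx.fafs.
Classifying each syllable: /drar/ (closed), /sxgs/ (closed), /gx/ (open), /fafs/ (closed).
Closed syllables: 3.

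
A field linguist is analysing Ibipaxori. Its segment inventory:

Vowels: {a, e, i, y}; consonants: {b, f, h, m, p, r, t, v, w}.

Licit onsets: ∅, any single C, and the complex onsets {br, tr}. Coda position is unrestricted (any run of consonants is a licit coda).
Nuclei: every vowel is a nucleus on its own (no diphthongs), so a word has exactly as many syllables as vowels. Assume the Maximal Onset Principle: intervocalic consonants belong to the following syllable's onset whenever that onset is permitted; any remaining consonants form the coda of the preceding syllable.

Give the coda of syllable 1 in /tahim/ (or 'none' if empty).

none

Nuclei (vowels): a, i → 2 syllables.
V1 /a/ – V2 /i/: /h/ → onset of the next syllable (single consonants are always licit onsets).
Syllabification: ta.him.
Syllable 1 is /ta/: onset /t/, nucleus /a/, coda ∅.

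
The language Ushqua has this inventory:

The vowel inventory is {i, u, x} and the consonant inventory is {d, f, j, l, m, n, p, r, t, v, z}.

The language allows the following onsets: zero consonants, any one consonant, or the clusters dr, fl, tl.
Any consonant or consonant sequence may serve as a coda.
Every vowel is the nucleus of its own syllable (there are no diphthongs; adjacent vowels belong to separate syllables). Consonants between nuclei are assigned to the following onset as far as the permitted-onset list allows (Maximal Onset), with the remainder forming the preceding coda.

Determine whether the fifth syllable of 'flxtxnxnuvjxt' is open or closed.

closed

Vowels present: x, x, x, u, x; each is a nucleus, giving 5 syllables.
V1 /x/ – V2 /x/: /t/ → onset of the next syllable (single consonants are always licit onsets).
V2 /x/ – V3 /x/: just /n/ — single C goes to the following onset.
V3 /x/ – V4 /u/: just /n/ — single C goes to the following onset.
V4 /u/ – V5 /x/: /vj/; trying suffixes from longest down, /j/ is the first permitted one, so coda /v/ | onset /j/.
Result: flx.tx.nx.nuv.jxt.
Syllable 5 is /jxt/ with coda /t/, so it is closed.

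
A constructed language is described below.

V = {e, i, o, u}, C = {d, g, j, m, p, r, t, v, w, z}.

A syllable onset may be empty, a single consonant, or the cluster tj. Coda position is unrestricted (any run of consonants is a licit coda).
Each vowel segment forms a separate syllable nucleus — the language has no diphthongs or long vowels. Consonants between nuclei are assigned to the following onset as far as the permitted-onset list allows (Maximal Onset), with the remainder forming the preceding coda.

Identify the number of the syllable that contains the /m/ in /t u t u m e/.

3

The vowels are u, u, e — 3 nuclei, so 3 syllables.
σ1/σ2 boundary: /t/ is a single consonant, so it becomes the next onset.
σ2/σ3 boundary: just /m/ — single C goes to the following onset.
So the parse is tu.tu.me.
The /m/ is in the onset of syllable 3 (/me/).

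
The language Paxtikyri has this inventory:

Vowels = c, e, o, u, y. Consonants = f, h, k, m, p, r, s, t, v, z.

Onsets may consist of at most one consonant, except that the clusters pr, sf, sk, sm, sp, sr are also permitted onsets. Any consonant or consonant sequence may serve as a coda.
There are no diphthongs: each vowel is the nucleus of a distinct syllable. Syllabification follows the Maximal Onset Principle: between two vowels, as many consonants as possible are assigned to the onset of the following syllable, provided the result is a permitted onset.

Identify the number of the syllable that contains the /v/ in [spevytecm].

2

The vowels are e, y, e, c — 4 nuclei, so 4 syllables.
σ1/σ2 boundary: /v/ → onset of the next syllable (single consonants are always licit onsets).
σ2/σ3 boundary: /t/ is a single consonant, so it becomes the next onset.
σ3/σ4 boundary: hiatus — the boundary sits between the two vowels.
Putting it together: spe.vy.te.cm.
The /v/ is in the onset of syllable 2 (/vy/).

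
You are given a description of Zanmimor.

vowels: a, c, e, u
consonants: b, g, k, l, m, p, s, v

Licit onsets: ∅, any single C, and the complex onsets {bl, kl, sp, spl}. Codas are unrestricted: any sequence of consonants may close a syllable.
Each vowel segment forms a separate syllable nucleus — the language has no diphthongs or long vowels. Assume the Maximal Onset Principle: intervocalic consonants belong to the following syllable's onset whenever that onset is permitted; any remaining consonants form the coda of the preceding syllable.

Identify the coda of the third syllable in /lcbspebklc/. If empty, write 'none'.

none

Vowels present: c, e, c; each is a nucleus, giving 3 syllables.
σ1/σ2 boundary: /bsp/ — longest licit onset from the right is /sp/, leaving /b/ as coda.
σ2/σ3 boundary: cluster /bkl/ — the longest permitted-onset suffix is /kl/; onset = /kl/, preceding coda = /b/.
Putting it together: lcb.speb.klc.
Syllable 3 is /klc/: onset /kl/, nucleus /c/, coda ∅.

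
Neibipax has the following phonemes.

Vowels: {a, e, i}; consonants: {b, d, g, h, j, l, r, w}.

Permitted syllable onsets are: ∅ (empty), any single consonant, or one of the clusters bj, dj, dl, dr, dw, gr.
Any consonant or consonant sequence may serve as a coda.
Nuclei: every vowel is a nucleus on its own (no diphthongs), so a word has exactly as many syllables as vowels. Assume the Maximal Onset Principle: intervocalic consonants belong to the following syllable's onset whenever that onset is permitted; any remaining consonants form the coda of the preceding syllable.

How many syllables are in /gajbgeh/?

Vowels present: a, e; each is a nucleus, giving 2 syllables.

2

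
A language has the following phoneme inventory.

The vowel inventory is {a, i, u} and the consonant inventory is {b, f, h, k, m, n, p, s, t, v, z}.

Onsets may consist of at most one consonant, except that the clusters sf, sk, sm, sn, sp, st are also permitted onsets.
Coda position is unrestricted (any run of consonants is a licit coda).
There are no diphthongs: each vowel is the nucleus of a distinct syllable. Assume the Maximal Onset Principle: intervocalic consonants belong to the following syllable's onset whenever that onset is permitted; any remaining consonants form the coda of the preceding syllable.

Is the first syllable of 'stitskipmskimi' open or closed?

closed

Vowels present: i, i, i, i; each is a nucleus, giving 4 syllables.
V1 /i/ – V2 /i/: /tsk/; trying suffixes from longest down, /sk/ is the first permitted one, so coda /t/ | onset /sk/.
V2 /i/ – V3 /i/: /pmsk/ splits as /pm/ + /sk/ (/sk/ is the longest suffix that is a licit onset).
V3 /i/ – V4 /i/: /m/ is a single consonant, so it becomes the next onset.
Result: stit.skipm.ski.mi.
Syllable 1 is /stit/ with coda /t/, so it is closed.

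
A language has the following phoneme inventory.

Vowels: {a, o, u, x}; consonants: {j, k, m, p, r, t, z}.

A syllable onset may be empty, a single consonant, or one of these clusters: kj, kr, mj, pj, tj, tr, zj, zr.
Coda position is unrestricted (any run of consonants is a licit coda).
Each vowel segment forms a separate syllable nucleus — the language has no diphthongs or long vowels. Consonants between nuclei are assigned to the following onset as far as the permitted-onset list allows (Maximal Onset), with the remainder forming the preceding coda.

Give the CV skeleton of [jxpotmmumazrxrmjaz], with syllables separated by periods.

Vowels present: x, o, u, a, x, a; each is a nucleus, giving 6 syllables.
Between /x/ (V1) and /o/ (V2): just /p/ — single C goes to the following onset.
Between /o/ (V2) and /u/ (V3): cluster /tmm/ — the longest permitted-onset suffix is /m/; onset = /m/, preceding coda = /tm/.
Between /u/ (V3) and /a/ (V4): /m/ is a single consonant, so it becomes the next onset.
Between /a/ (V4) and /x/ (V5): /zr/ — entire cluster is a permitted onset → onset /zr/, coda ∅.
Between /x/ (V5) and /a/ (V6): /rmj/; trying suffixes from longest down, /mj/ is the first permitted one, so coda /r/ | onset /mj/.
So the parse is jx.potm.mu.ma.zrxr.mjaz.
Mapping each syllable to C/V: /jx/ → CV, /potm/ → CVCC, /mu/ → CV, /ma/ → CV, /zrxr/ → CCVC, /mjaz/ → CCVC.

CV.CVCC.CV.CV.CCVC.CCVC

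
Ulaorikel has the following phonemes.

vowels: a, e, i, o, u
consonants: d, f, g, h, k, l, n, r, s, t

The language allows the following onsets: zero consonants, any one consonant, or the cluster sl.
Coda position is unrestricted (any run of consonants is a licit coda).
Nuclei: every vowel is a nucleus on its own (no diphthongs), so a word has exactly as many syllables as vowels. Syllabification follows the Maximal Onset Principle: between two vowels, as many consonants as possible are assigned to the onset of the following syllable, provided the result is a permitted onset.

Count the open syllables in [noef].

1

Vowels present: o, e; each is a nucleus, giving 2 syllables.
V1 /o/ – V2 /e/: no consonants, so the boundary falls immediately after /o/.
So the parse is no.ef.
Classifying each syllable: /no/ (open), /ef/ (closed).
Open syllables: 1.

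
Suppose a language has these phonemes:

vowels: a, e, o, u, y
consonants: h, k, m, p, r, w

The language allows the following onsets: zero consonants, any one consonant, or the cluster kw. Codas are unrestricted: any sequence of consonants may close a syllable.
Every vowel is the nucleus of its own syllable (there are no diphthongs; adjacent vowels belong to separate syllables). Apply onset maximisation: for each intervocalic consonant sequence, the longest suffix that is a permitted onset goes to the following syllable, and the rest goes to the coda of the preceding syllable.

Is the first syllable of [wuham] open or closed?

open

Vowels present: u, a; each is a nucleus, giving 2 syllables.
σ1/σ2 boundary: just /h/ — single C goes to the following onset.
Result: wu.ham.
Syllable 1 is /wu/; it ends in its nucleus with no coda, so it is open.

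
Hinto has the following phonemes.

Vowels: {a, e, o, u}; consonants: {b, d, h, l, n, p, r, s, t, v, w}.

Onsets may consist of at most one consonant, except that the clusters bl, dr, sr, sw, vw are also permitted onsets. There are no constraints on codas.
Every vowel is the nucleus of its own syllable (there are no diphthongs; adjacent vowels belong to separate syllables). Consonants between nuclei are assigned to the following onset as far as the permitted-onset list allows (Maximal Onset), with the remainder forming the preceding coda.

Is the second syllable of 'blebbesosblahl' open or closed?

open

Vowels present: e, e, o, a; each is a nucleus, giving 4 syllables.
σ1/σ2 boundary: /bb/; trying suffixes from longest down, /b/ is the first permitted one, so coda /b/ | onset /b/.
σ2/σ3 boundary: /s/ is a single consonant, so it becomes the next onset.
σ3/σ4 boundary: /sbl/ — longest licit onset from the right is /bl/, leaving /s/ as coda.
Putting it together: bleb.be.sos.blahl.
Syllable 2 is /be/; it ends in its nucleus with no coda, so it is open.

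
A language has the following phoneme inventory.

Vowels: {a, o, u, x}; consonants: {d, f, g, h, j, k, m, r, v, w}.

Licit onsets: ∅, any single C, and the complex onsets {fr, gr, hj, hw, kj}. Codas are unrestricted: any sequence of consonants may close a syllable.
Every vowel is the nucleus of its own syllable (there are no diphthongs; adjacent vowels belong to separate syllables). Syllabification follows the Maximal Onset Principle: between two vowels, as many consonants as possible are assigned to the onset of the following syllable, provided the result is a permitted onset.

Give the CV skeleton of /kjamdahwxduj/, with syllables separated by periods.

CCVC.CV.CCV.CVC

The vowels are a, a, x, u — 4 nuclei, so 4 syllables.
V1 /a/ – V2 /a/: /md/; trying suffixes from longest down, /d/ is the first permitted one, so coda /m/ | onset /d/.
V2 /a/ – V3 /x/: cluster /hw/ — /hw/ is itself a permitted onset, so the whole cluster goes right; preceding coda = ∅.
V3 /x/ – V4 /u/: /d/ is a single consonant, so it becomes the next onset.
Putting it together: kjam.da.hwx.duj.
Mapping each syllable to C/V: /kjam/ → CCVC, /da/ → CV, /hwx/ → CCV, /duj/ → CVC.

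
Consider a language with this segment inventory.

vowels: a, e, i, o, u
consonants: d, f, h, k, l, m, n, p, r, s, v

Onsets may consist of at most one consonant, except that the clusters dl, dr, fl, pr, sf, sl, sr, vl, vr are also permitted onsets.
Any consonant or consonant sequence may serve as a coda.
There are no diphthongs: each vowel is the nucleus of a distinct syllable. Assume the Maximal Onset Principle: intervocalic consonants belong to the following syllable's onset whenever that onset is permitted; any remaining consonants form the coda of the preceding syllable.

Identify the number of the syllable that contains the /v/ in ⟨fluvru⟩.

2

The vowels are u, u — 2 nuclei, so 2 syllables.
Between /u/ (V1) and /u/ (V2): /vr/ — entire cluster is a permitted onset → onset /vr/, coda ∅.
Putting it together: flu.vru.
The /v/ is in the onset of syllable 2 (/vru/).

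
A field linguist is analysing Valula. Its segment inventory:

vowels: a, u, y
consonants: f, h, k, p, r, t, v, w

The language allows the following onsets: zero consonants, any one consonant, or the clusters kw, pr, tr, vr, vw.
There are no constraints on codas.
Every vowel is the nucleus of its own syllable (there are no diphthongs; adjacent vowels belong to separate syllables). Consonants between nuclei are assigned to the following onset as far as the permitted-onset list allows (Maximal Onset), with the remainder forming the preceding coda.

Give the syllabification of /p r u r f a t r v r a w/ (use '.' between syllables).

prur.fatr.vraw

The vowels are u, a, a — 3 nuclei, so 3 syllables.
V1 /u/ – V2 /a/: /rf/ splits as /r/ + /f/ (/f/ is the longest suffix that is a licit onset).
V2 /a/ – V3 /a/: cluster /trvr/ — the longest permitted-onset suffix is /vr/; onset = /vr/, preceding coda = /tr/.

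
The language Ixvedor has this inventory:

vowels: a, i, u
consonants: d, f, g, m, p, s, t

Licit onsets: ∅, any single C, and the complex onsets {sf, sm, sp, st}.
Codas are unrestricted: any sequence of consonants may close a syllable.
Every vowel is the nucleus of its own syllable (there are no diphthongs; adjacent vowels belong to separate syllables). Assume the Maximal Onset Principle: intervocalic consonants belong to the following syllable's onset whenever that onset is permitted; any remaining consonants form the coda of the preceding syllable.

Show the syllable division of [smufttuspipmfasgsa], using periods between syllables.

Vowels present: u, u, i, a, a; each is a nucleus, giving 5 syllables.
V1 /u/ – V2 /u/: /ftt/ splits as /ft/ + /t/ (/t/ is the longest suffix that is a licit onset).
V2 /u/ – V3 /i/: cluster /sp/ — /sp/ is itself a permitted onset, so the whole cluster goes right; preceding coda = ∅.
V3 /i/ – V4 /a/: /pmf/ — longest licit onset from the right is /f/, leaving /pm/ as coda.
V4 /a/ – V5 /a/: /sgs/ — longest licit onset from the right is /s/, leaving /sg/ as coda.

smuft.tu.spipm.fasg.sa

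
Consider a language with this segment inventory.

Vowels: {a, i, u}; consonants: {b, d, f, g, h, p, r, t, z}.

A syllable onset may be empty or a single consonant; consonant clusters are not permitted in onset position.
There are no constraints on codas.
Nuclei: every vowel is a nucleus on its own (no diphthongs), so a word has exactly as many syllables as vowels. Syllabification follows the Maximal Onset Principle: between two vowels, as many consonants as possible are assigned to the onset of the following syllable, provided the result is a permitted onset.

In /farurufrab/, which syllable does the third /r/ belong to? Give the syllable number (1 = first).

Vowels present: a, u, u, a; each is a nucleus, giving 4 syllables.
Between /a/ (V1) and /u/ (V2): /r/ → onset of the next syllable (single consonants are always licit onsets).
Between /u/ (V2) and /u/ (V3): just /r/ — single C goes to the following onset.
Between /u/ (V3) and /a/ (V4): /fr/ splits as /f/ + /r/ (/r/ is the longest suffix that is a licit onset).
Result: fa.ru.ruf.rab.
The third /r/ is in the onset of syllable 4 (/rab/).

4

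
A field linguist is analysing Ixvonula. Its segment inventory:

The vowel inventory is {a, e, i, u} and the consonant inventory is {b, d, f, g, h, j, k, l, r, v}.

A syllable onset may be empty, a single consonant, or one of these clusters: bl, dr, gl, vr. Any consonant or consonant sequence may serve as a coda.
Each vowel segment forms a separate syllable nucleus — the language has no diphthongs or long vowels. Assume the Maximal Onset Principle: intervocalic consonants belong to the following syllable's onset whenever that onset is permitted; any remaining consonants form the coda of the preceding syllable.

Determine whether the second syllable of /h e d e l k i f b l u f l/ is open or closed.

Nuclei (vowels): e, e, i, u → 4 syllables.
V1 /e/ – V2 /e/: just /d/ — single C goes to the following onset.
V2 /e/ – V3 /i/: /lk/; trying suffixes from longest down, /k/ is the first permitted one, so coda /l/ | onset /k/.
V3 /i/ – V4 /u/: /fbl/; trying suffixes from longest down, /bl/ is the first permitted one, so coda /f/ | onset /bl/.
Putting it together: he.del.kif.blufl.
Syllable 2 is /del/ with coda /l/, so it is closed.

closed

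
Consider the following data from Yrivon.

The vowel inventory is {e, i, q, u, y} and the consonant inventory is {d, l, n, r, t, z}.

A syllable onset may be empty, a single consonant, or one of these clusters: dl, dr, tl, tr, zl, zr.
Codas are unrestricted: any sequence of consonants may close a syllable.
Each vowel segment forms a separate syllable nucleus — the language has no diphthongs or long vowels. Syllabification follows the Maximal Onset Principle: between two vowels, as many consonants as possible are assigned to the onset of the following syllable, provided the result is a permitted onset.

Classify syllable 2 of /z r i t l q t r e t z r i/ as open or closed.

open

Vowels present: i, q, e, i; each is a nucleus, giving 4 syllables.
σ1/σ2 boundary: /tl/ is a licit onset in full, so it all attaches to the next syllable.
σ2/σ3 boundary: /tr/ is a licit onset in full, so it all attaches to the next syllable.
σ3/σ4 boundary: /tzr/; trying suffixes from longest down, /zr/ is the first permitted one, so coda /t/ | onset /zr/.
Syllabification: zri.tlq.tret.zri.
Syllable 2 is /tlq/; it ends in its nucleus with no coda, so it is open.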